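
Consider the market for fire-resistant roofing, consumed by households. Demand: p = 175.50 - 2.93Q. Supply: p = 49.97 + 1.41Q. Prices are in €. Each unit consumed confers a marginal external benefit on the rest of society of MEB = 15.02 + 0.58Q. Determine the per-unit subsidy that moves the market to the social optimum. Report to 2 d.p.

Social marginal benefit = demand + MEB = 190.52 - 2.35Q.
Set SMB = MC: 190.52 - 2.35Q = 49.97 + 1.41Q → Q* = 37.3803.
The Pigouvian subsidy equals MEB at Q*: 15.02 + 0.58×37.3803 = 36.7006.

subsidy = €36.70 per unit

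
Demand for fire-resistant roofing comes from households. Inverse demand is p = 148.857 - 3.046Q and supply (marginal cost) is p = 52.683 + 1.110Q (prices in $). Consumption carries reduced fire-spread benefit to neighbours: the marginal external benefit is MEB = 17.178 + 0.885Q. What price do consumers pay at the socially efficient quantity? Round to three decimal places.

Social marginal benefit = demand + MEB = 166.035 - 2.161Q.
Set SMB = MC: 166.035 - 2.161Q = 52.683 + 1.110Q → Q* = 34.6536.
Consumer price on the demand curve at Q*: 148.857 − 3.046×34.6536 = 43.3021.

P = $43.302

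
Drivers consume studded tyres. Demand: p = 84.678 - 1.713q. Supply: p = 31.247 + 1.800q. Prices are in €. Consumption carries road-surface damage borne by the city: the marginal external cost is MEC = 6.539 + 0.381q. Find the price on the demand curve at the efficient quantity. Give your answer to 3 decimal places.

P = €64.050

Social marginal benefit = demand − MEC = 78.139 - 2.094q.
Set SMB = MC: 78.139 - 2.094q = 31.247 + 1.800q → q* = 12.0421.
Consumer price on the demand curve at q*: 84.678 − 1.713×12.0421 = 64.0499.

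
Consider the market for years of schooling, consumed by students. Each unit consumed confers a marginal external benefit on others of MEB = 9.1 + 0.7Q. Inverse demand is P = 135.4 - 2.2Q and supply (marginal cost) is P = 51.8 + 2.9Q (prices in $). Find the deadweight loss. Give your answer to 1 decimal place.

DWL = $48.1

Market equilibrium (private): 51.8 + 2.9Q = 135.4 - 2.2Q → Q_m = 16.3922.
Social marginal benefit = demand + MEB = 144.5 - 1.5Q.
Set SMB = MC: 144.5 - 1.5Q = 51.8 + 2.9Q → Q* = 21.0682.
Height of the DWL triangle at Q_m is SMB(Q_m) − MC(Q_m) = MEB(Q_m) = 20.5745.
DWL = ½ × 4.6760 × 20.5745 = 48.1032.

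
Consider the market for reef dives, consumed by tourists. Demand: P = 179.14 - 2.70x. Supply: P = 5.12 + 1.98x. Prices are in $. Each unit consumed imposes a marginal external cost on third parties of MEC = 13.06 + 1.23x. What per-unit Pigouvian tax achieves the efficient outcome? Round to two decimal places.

tax = $46.56 per unit

Social marginal benefit = demand − MEC = 166.08 - 3.93x.
Set SMB = MC: 166.08 - 3.93x = 5.12 + 1.98x → x* = 27.2352.
The Pigouvian tax equals MEC at x*: 13.06 + 1.23×27.2352 = 46.5593.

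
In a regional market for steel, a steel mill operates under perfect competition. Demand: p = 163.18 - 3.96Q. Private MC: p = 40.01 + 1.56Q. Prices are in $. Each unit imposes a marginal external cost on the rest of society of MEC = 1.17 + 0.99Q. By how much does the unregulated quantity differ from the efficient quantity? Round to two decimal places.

Market equilibrium (private): 40.01 + 1.56Q = 163.18 - 3.96Q → Q_m = 22.3134.
Social marginal cost = private MC + MEC = 41.18 + 2.55Q.
Set SMC = demand: 41.18 + 2.55Q = 163.18 - 3.96Q → Q* = 18.7404.
Gap = |22.3134 − 18.7404| = 3.5730.

3.57 units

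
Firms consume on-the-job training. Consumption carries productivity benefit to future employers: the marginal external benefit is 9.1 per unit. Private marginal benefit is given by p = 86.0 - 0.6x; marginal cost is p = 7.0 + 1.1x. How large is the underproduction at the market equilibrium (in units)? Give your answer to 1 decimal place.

Market equilibrium (private): 7.0 + 1.1x = 86.0 - 0.6x → x_m = 46.4706.
Social marginal benefit = demand + MEB = 95.1 - 0.6x.
Set SMB = MC: 95.1 - 0.6x = 7.0 + 1.1x → x* = 51.8235.
Gap = |46.4706 − 51.8235| = 5.3529.

5.4 units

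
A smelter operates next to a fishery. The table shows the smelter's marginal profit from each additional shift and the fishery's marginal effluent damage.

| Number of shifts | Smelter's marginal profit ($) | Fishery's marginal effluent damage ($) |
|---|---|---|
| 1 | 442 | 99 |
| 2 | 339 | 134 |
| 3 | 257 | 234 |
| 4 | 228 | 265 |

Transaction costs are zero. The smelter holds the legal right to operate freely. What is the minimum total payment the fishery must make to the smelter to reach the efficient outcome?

Left alone the smelter would choose level 4 (marginal profit stays positive).
Efficient level: k* = 3 (marginal profit ≥ marginal effluent damage through 3).
The fishery must at least cover the smelter's forgone profit from cutting 4→3: 228 = 228.

$228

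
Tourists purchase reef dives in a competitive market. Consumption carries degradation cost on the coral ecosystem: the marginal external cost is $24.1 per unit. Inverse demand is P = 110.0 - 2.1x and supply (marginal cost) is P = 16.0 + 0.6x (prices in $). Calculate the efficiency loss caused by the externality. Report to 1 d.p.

DWL = $107.6

Market equilibrium (private): 16.0 + 0.6x = 110.0 - 2.1x → x_m = 34.8148.
Social marginal benefit = demand − MEC = 85.9 - 2.1x.
Set SMB = MC: 85.9 - 2.1x = 16.0 + 0.6x → x* = 25.8889.
The welfare-loss triangle has base |x_m − x*| and height MEC(x_m) (the vertical gap between SMB and MC is zero at x* and MEC at x_m).
DWL = ½ × 8.9259 × 24.1000 = 107.5571.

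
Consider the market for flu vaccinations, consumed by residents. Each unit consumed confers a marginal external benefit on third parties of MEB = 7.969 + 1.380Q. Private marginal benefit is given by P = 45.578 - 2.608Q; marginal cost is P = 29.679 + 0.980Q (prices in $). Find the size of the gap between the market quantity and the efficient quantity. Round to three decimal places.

6.379 units

Market equilibrium (private): 29.679 + 0.980Q = 45.578 - 2.608Q → Q_m = 4.4312.
Social marginal benefit = demand + MEB = 53.547 - 1.228Q.
Set SMB = MC: 53.547 - 1.228Q = 29.679 + 0.980Q → Q* = 10.8098.
Gap = |4.4312 − 10.8098| = 6.3786.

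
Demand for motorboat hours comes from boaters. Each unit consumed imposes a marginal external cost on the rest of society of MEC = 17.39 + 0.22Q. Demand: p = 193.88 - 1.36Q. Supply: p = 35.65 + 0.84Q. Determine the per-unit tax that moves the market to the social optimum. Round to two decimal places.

Social marginal benefit = demand − MEC = 176.49 - 1.58Q.
Set SMB = MC: 176.49 - 1.58Q = 35.65 + 0.84Q → Q* = 58.1983.
The Pigouvian tax equals MEC at Q*: 17.39 + 0.22×58.1983 = 30.1936.

tax = 30.19 per unit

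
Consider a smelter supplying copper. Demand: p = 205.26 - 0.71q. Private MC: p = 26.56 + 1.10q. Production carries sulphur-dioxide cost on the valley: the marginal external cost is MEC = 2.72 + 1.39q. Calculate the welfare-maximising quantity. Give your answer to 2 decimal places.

Social marginal cost = private MC + MEC = 29.28 + 2.49q.
Set SMC = demand: 29.28 + 2.49q = 205.26 - 0.71q → q* = 54.9938.

q* = 54.99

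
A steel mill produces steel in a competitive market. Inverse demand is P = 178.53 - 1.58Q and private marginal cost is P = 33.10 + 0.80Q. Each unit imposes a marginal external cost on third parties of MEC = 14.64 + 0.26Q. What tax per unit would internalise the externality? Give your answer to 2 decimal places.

tax = 27.52 per unit

Social marginal cost = private MC + MEC = 47.74 + 1.06Q.
Set SMC = demand: 47.74 + 1.06Q = 178.53 - 1.58Q → Q* = 49.5417.
The Pigouvian tax equals MEC at Q*: 14.64 + 0.26×49.5417 = 27.5208.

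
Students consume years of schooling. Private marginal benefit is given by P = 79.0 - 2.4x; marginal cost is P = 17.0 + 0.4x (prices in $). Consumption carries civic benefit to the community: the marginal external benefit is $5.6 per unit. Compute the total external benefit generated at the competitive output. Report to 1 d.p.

$124.0

Market equilibrium (private): 17.0 + 0.4x = 79.0 - 2.4x → x_m = 22.1429.
Total external benefit = MEB × x_m = 5.6 × 22.1429 = 124.0002.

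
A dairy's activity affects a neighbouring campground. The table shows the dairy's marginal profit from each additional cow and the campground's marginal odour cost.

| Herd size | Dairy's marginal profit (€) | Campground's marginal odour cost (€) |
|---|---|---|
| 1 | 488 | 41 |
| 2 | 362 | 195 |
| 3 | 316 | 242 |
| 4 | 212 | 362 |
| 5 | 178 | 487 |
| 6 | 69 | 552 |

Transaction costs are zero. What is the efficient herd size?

Bargaining reaches the level where marginal profit last exceeds marginal odour cost.
That holds through level 3 (316 ≥ 242) but not at 4 (212 < 362).

3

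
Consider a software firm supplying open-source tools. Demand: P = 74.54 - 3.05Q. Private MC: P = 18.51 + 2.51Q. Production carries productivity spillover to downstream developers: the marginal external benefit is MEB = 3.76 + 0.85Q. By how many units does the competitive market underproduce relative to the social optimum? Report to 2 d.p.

2.62 units

Market equilibrium (private): 18.51 + 2.51Q = 74.54 - 3.05Q → Q_m = 10.0773.
Social marginal cost = private MC − MEB = 14.75 + 1.66Q.
Set SMC = demand: 14.75 + 1.66Q = 74.54 - 3.05Q → Q* = 12.6943.
Gap = |10.0773 − 12.6943| = 2.6170.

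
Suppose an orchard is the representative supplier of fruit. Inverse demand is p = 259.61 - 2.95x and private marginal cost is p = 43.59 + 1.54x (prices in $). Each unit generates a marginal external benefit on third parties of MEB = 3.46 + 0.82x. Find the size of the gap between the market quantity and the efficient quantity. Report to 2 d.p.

Market equilibrium (private): 43.59 + 1.54x = 259.61 - 2.95x → x_m = 48.1114.
Social marginal cost = private MC − MEB = 40.13 + 0.72x.
Set SMC = demand: 40.13 + 0.72x = 259.61 - 2.95x → x* = 59.8038.
Gap = |48.1114 − 59.8038| = 11.6924.

11.69 units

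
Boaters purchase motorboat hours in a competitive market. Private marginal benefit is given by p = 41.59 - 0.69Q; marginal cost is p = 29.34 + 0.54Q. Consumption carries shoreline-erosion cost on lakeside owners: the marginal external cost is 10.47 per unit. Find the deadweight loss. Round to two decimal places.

Market equilibrium (private): 29.34 + 0.54Q = 41.59 - 0.69Q → Q_m = 9.9593.
Social marginal benefit = demand − MEC = 31.12 - 0.69Q.
Set SMB = MC: 31.12 - 0.69Q = 29.34 + 0.54Q → Q* = 1.4472.
Between Q* and Q_m the wedge MC − SMB runs linearly from 0 to MEC(Q_m), so the loss is a triangle.
DWL = ½ × 8.5121 × 10.4700 = 44.5608.

DWL = 44.56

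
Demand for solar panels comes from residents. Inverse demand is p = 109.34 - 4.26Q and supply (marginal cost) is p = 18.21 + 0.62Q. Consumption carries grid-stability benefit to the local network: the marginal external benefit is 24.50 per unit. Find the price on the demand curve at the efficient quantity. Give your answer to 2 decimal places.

Social marginal benefit = demand + MEB = 133.84 - 4.26Q.
Set SMB = MC: 133.84 - 4.26Q = 18.21 + 0.62Q → Q* = 23.6947.
Consumer price on the demand curve at Q*: 109.34 − 4.26×23.6947 = 8.4006.

P = 8.40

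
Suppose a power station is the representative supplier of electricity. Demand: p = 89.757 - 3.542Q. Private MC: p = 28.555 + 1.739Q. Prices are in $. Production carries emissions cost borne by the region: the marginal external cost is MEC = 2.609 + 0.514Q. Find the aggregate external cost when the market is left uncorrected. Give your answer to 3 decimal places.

Market equilibrium (private): 28.555 + 1.739Q = 89.757 - 3.542Q → Q_m = 11.5891.
Total external cost = ∫₀^{Q_m} (2.609 + 0.514Q) dQ = 2.609×11.5891 + ½×0.514×11.5891² = 64.7529.

$64.753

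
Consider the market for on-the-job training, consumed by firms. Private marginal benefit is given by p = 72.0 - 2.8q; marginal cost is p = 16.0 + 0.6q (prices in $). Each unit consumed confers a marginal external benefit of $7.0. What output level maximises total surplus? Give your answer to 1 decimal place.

Social marginal benefit = demand + MEB = 79.0 - 2.8q.
Set SMB = MC: 79.0 - 2.8q = 16.0 + 0.6q → q* = 18.5294.

q* = 18.5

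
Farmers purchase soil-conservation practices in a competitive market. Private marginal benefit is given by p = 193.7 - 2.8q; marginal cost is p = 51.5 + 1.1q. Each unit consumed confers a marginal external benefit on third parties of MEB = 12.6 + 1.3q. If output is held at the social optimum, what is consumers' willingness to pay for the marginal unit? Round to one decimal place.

Social marginal benefit = demand + MEB = 206.3 - 1.5q.
Set SMB = MC: 206.3 - 1.5q = 51.5 + 1.1q → q* = 59.5385.
Consumer price on the demand curve at q*: 193.7 − 2.8×59.5385 = 26.9922.

P = 27.0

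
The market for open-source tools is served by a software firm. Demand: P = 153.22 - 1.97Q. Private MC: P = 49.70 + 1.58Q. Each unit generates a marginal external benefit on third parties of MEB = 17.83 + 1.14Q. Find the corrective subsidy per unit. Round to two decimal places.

subsidy = 75.23 per unit

Social marginal cost = private MC − MEB = 31.87 + 0.44Q.
Set SMC = demand: 31.87 + 0.44Q = 153.22 - 1.97Q → Q* = 50.3527.
The Pigouvian subsidy equals MEB at Q*: 17.83 + 1.14×50.3527 = 75.2321.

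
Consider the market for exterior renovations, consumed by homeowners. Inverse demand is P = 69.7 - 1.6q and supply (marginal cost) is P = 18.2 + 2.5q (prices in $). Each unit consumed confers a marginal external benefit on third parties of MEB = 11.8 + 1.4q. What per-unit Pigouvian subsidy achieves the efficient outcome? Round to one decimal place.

Social marginal benefit = demand + MEB = 81.5 - 0.2q.
Set SMB = MC: 81.5 - 0.2q = 18.2 + 2.5q → q* = 23.4444.
The Pigouvian subsidy equals MEB at q*: 11.8 + 1.4×23.4444 = 44.6222.

subsidy = $44.6 per unit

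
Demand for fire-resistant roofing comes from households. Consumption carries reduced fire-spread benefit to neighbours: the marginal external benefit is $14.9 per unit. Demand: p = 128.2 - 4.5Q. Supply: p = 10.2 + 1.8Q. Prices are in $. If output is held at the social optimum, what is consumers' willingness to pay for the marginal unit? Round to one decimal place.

P = $33.3

Social marginal benefit = demand + MEB = 143.1 - 4.5Q.
Set SMB = MC: 143.1 - 4.5Q = 10.2 + 1.8Q → Q* = 21.0952.
Consumer price on the demand curve at Q*: 128.2 − 4.5×21.0952 = 33.2716.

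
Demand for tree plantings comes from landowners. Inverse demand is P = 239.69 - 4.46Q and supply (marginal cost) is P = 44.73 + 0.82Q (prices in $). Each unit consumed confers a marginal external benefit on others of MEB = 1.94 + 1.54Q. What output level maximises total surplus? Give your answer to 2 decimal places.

Social marginal benefit = demand + MEB = 241.63 - 2.92Q.
Set SMB = MC: 241.63 - 2.92Q = 44.73 + 0.82Q → Q* = 52.6471.

Q* = 52.65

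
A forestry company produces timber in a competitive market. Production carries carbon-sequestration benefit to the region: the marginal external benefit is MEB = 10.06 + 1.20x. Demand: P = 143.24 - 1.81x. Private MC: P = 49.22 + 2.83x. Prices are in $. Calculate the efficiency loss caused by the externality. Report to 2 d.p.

DWL = $171.76

Market equilibrium (private): 49.22 + 2.83x = 143.24 - 1.81x → x_m = 20.2629.
Social marginal cost = private MC − MEB = 39.16 + 1.63x.
Set SMC = demand: 39.16 + 1.63x = 143.24 - 1.81x → x* = 30.2558.
The welfare-loss triangle has base |x_m − x*| and height MEB(x_m) (the vertical gap between SMC and demand is zero at x* and MEB at x_m).
DWL = ½ × 9.9929 × 34.3755 = 171.7555.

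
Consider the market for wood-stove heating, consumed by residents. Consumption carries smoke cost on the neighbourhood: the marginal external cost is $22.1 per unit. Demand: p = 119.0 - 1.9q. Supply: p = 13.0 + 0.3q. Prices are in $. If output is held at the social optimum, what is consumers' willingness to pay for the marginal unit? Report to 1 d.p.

P = $46.5

Social marginal benefit = demand − MEC = 96.9 - 1.9q.
Set SMB = MC: 96.9 - 1.9q = 13.0 + 0.3q → q* = 38.1364.
Consumer price on the demand curve at q*: 119.0 − 1.9×38.1364 = 46.5408.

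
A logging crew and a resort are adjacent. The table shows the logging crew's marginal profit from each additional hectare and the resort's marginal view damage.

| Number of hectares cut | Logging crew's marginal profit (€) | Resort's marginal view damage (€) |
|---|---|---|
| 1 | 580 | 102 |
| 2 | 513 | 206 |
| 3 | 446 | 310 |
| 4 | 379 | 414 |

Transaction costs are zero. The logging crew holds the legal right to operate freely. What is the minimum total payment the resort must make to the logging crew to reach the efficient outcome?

Left alone the logging crew would choose level 4 (marginal profit stays positive).
Efficient level: k* = 3 (marginal profit ≥ marginal view damage through 3).
The resort must at least cover the logging crew's forgone profit from cutting 4→3: 379 = 379.

€379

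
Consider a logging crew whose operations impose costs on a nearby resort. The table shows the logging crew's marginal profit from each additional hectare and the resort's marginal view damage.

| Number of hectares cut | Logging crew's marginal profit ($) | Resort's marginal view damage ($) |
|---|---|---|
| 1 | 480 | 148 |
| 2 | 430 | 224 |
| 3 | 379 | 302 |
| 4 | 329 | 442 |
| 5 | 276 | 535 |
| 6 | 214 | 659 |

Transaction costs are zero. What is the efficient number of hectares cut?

3

Bargaining reaches the level where marginal profit last exceeds marginal view damage.
That holds through level 3 (379 ≥ 302) but not at 4 (329 < 442).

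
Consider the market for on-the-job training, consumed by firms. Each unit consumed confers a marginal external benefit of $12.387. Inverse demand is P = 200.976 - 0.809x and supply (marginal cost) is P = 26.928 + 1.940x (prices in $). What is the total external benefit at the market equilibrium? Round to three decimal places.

Market equilibrium (private): 26.928 + 1.940x = 200.976 - 0.809x → x_m = 63.3132.
Total external benefit = MEB × x_m = 12.387 × 63.3132 = 784.2606.

$784.261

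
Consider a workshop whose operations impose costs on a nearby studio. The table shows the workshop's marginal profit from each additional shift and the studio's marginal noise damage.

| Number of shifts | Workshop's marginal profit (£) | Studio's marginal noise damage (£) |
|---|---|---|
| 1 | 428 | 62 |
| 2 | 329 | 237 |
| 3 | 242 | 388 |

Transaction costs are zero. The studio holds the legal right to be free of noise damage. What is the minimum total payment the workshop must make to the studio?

£299

Efficient level: marginal profit ≥ marginal noise damage through level 2, so k* = 2.
With the studio holding the right, the workshop must at least compensate total damage at k*: 62 + 237 = 299.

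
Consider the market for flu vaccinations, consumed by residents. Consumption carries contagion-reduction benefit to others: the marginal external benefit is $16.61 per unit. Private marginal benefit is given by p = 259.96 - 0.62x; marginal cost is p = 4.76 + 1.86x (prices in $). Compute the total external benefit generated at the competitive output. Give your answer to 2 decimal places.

Market equilibrium (private): 4.76 + 1.86x = 259.96 - 0.62x → x_m = 102.9032.
Total external benefit = MEB × x_m = 16.61 × 102.9032 = 1709.2222.

$1709.22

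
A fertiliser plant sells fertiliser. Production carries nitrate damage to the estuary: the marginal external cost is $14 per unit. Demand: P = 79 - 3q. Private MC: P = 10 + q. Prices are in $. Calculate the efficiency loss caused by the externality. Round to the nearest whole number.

Market equilibrium (private): 10 + q = 79 - 3q → q_m = 17.2500.
Social marginal cost = private MC + MEC = 24 + q.
Set SMC = demand: 24 + q = 79 - 3q → q* = 13.7500.
The loss is the area between SMC and demand from q* to q_m; with linear curves that's a triangle of height MEC(q_m).
DWL = ½ × 3.5000 × 14.0000 = 24.5000.

DWL = $25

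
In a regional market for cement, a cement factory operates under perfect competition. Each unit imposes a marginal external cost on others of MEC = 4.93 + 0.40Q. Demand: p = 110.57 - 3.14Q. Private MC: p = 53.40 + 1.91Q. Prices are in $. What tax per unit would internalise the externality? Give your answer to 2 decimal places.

Social marginal cost = private MC + MEC = 58.33 + 2.31Q.
Set SMC = demand: 58.33 + 2.31Q = 110.57 - 3.14Q → Q* = 9.5853.
The Pigouvian tax equals MEC at Q*: 4.93 + 0.40×9.5853 = 8.7641.

tax = $8.76 per unit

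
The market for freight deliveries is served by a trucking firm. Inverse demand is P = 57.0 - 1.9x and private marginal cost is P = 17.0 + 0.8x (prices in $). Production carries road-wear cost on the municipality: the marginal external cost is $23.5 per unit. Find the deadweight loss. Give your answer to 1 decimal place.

DWL = $102.3

Market equilibrium (private): 17.0 + 0.8x = 57.0 - 1.9x → x_m = 14.8148.
Social marginal cost = private MC + MEC = 40.5 + 0.8x.
Set SMC = demand: 40.5 + 0.8x = 57.0 - 1.9x → x* = 6.1111.
The loss is the area between SMC and demand from x* to x_m; with linear curves that's a triangle of height MEC(x_m).
DWL = ½ × 8.7037 × 23.5000 = 102.2685.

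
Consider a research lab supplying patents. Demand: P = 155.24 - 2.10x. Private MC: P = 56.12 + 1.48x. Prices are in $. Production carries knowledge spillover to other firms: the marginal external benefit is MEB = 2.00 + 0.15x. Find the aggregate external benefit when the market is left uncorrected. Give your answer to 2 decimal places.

Market equilibrium (private): 56.12 + 1.48x = 155.24 - 2.10x → x_m = 27.6872.
Total external benefit = ∫₀^{x_m} (2.00 + 0.15x) dx = 2.00×27.6872 + ½×0.15×27.6872² = 112.8680.

$112.87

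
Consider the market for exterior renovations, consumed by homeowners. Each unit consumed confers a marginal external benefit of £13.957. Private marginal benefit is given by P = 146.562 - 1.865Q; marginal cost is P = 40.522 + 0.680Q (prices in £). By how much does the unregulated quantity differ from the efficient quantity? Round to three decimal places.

5.484 units

Market equilibrium (private): 40.522 + 0.680Q = 146.562 - 1.865Q → Q_m = 41.6660.
Social marginal benefit = demand + MEB = 160.519 - 1.865Q.
Set SMB = MC: 160.519 - 1.865Q = 40.522 + 0.680Q → Q* = 47.1501.
Gap = |41.6660 − 47.1501| = 5.4841.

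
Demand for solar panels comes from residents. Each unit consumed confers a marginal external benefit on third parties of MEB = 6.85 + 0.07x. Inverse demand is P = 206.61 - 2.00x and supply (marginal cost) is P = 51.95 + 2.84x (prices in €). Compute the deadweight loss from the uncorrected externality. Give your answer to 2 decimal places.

DWL = €8.66

Market equilibrium (private): 51.95 + 2.84x = 206.61 - 2.00x → x_m = 31.9545.
Social marginal benefit = demand + MEB = 213.46 - 1.93x.
Set SMB = MC: 213.46 - 1.93x = 51.95 + 2.84x → x* = 33.8595.
The welfare-loss triangle has base |x_m − x*| and height MEB(x_m) (the vertical gap between SMB and MC is zero at x* and MEB at x_m).
DWL = ½ × 1.9050 × 9.0868 = 8.6552.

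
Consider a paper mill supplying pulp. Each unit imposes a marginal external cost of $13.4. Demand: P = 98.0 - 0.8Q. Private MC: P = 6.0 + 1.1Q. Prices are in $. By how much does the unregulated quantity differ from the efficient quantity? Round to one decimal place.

Market equilibrium (private): 6.0 + 1.1Q = 98.0 - 0.8Q → Q_m = 48.4211.
Social marginal cost = private MC + MEC = 19.4 + 1.1Q.
Set SMC = demand: 19.4 + 1.1Q = 98.0 - 0.8Q → Q* = 41.3684.
Gap = |48.4211 − 41.3684| = 7.0527.

7.1 units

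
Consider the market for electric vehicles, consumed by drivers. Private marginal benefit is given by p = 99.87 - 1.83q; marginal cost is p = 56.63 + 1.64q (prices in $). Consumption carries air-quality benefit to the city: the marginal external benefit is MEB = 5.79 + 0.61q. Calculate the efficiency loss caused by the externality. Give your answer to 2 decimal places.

DWL = $31.35

Market equilibrium (private): 56.63 + 1.64q = 99.87 - 1.83q → q_m = 12.4611.
Social marginal benefit = demand + MEB = 105.66 - 1.22q.
Set SMB = MC: 105.66 - 1.22q = 56.63 + 1.64q → q* = 17.1434.
Height of the DWL triangle at q_m is SMB(q_m) − MC(q_m) = MEB(q_m) = 13.3913.
DWL = ½ × 4.6823 × 13.3913 = 31.3510.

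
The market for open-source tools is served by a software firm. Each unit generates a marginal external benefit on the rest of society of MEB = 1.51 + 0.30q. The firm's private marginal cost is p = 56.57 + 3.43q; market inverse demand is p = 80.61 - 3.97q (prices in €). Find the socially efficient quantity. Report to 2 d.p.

q* = 3.60

Social marginal cost = private MC − MEB = 55.06 + 3.13q.
Set SMC = demand: 55.06 + 3.13q = 80.61 - 3.97q → q* = 3.5986.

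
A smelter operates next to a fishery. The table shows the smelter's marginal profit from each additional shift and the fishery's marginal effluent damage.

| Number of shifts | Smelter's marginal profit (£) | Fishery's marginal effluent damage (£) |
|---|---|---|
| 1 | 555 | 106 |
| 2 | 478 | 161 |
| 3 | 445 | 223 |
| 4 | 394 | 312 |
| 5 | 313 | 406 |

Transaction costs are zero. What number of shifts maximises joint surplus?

4

Bargaining reaches the level where marginal profit last exceeds marginal effluent damage.
That holds through level 4 (394 ≥ 312) but not at 5 (313 < 406).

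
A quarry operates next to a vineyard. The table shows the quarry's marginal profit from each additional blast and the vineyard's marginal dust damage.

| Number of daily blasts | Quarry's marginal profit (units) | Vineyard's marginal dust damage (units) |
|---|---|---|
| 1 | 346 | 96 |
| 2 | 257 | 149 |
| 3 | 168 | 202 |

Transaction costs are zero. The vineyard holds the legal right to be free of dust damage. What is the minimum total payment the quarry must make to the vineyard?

Efficient level: marginal profit ≥ marginal dust damage through level 2, so k* = 2.
With the vineyard holding the right, the quarry must at least compensate total damage at k*: 96 + 149 = 245.

245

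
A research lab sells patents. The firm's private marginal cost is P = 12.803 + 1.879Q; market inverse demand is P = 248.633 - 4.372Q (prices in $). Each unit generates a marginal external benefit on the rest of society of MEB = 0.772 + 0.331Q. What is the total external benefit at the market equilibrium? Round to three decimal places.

Market equilibrium (private): 12.803 + 1.879Q = 248.633 - 4.372Q → Q_m = 37.7268.
Total external benefit = ∫₀^{Q_m} (0.772 + 0.331Q) dQ = 0.772×37.7268 + ½×0.331×37.7268² = 264.6831.

$264.683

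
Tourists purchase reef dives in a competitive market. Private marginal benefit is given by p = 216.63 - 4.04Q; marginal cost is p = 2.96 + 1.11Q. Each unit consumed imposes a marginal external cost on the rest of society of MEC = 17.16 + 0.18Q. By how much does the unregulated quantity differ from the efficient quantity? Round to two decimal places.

4.62 units

Market equilibrium (private): 2.96 + 1.11Q = 216.63 - 4.04Q → Q_m = 41.4893.
Social marginal benefit = demand − MEC = 199.47 - 4.22Q.
Set SMB = MC: 199.47 - 4.22Q = 2.96 + 1.11Q → Q* = 36.8687.
Gap = |41.4893 − 36.8687| = 4.6206.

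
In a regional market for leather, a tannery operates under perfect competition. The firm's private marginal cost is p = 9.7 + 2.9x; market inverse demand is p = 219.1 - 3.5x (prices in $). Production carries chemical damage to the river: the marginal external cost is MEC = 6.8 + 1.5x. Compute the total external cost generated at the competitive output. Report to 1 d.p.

Market equilibrium (private): 9.7 + 2.9x = 219.1 - 3.5x → x_m = 32.7188.
Total external cost = ∫₀^{x_m} (6.8 + 1.5x) dx = 6.8×32.7188 + ½×1.5×32.7188² = 1025.3777.

$1025.4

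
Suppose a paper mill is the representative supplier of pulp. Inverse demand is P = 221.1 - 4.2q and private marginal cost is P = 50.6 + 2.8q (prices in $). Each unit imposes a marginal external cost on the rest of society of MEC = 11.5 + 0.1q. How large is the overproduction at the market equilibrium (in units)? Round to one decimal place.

Market equilibrium (private): 50.6 + 2.8q = 221.1 - 4.2q → q_m = 24.3571.
Social marginal cost = private MC + MEC = 62.1 + 2.9q.
Set SMC = demand: 62.1 + 2.9q = 221.1 - 4.2q → q* = 22.3944.
Gap = |24.3571 − 22.3944| = 1.9627.

2.0 units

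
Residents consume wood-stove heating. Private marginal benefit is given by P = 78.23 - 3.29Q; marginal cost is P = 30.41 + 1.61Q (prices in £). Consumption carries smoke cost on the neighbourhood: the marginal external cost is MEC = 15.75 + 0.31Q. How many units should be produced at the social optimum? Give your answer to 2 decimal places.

Q* = 6.16

Social marginal benefit = demand − MEC = 62.48 - 3.60Q.
Set SMB = MC: 62.48 - 3.60Q = 30.41 + 1.61Q → Q* = 6.1555.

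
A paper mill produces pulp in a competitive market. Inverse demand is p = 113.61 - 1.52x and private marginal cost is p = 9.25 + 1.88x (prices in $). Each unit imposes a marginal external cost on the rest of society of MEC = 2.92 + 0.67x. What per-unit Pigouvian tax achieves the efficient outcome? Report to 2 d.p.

tax = $19.62 per unit

Social marginal cost = private MC + MEC = 12.17 + 2.55x.
Set SMC = demand: 12.17 + 2.55x = 113.61 - 1.52x → x* = 24.9238.
The Pigouvian tax equals MEC at x*: 2.92 + 0.67×24.9238 = 19.6189.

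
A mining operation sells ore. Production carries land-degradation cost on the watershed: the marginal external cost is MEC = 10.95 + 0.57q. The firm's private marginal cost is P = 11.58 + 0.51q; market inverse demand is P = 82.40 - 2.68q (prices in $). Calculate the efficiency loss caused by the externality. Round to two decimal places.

DWL = $74.09

Market equilibrium (private): 11.58 + 0.51q = 82.40 - 2.68q → q_m = 22.2006.
Social marginal cost = private MC + MEC = 22.53 + 1.08q.
Set SMC = demand: 22.53 + 1.08q = 82.40 - 2.68q → q* = 15.9229.
Between q* and q_m the wedge SMC − demand runs linearly from 0 to MEC(q_m), so the loss is a triangle.
DWL = ½ × 6.2777 × 23.6044 = 74.0907.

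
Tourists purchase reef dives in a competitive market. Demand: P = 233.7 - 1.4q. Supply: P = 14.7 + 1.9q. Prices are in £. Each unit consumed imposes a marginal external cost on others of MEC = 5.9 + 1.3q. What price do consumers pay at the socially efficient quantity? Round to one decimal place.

Social marginal benefit = demand − MEC = 227.8 - 2.7q.
Set SMB = MC: 227.8 - 2.7q = 14.7 + 1.9q → q* = 46.3261.
Consumer price on the demand curve at q*: 233.7 − 1.4×46.3261 = 168.8435.

P = £168.8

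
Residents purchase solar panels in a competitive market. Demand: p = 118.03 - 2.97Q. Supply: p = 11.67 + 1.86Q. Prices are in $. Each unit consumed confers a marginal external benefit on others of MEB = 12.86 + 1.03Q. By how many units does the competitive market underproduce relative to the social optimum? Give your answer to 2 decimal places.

Market equilibrium (private): 11.67 + 1.86Q = 118.03 - 2.97Q → Q_m = 22.0207.
Social marginal benefit = demand + MEB = 130.89 - 1.94Q.
Set SMB = MC: 130.89 - 1.94Q = 11.67 + 1.86Q → Q* = 31.3737.
Gap = |22.0207 − 31.3737| = 9.3530.

9.35 units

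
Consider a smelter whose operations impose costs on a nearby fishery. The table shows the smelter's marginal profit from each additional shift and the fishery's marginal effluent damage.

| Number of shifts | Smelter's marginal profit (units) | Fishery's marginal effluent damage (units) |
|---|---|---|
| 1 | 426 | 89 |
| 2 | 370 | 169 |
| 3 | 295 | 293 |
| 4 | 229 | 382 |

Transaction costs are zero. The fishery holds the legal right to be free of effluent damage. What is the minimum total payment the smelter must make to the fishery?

551

Efficient level: marginal profit ≥ marginal effluent damage through level 3, so k* = 3.
With the fishery holding the right, the smelter must at least compensate total damage at k*: 89 + 169 + 293 = 551.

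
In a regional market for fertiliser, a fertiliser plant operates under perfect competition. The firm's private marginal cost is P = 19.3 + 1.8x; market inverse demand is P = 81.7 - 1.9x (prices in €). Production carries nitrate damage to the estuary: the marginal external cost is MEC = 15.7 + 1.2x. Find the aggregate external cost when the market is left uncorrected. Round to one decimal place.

Market equilibrium (private): 19.3 + 1.8x = 81.7 - 1.9x → x_m = 16.8649.
Total external cost = ∫₀^{x_m} (15.7 + 1.2x) dx = 15.7×16.8649 + ½×1.2×16.8649² = 435.4338.

€435.4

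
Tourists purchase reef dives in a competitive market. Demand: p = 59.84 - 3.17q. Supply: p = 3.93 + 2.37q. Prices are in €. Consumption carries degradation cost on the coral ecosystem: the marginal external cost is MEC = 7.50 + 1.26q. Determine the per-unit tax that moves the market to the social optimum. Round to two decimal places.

tax = €16.47 per unit

Social marginal benefit = demand − MEC = 52.34 - 4.43q.
Set SMB = MC: 52.34 - 4.43q = 3.93 + 2.37q → q* = 7.1191.
The Pigouvian tax equals MEC at q*: 7.50 + 1.26×7.1191 = 16.4701.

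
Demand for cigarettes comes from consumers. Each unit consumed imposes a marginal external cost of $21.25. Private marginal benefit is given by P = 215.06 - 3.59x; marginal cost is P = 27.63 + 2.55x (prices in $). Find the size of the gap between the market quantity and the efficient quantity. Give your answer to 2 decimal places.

Market equilibrium (private): 27.63 + 2.55x = 215.06 - 3.59x → x_m = 30.5261.
Social marginal benefit = demand − MEC = 193.81 - 3.59x.
Set SMB = MC: 193.81 - 3.59x = 27.63 + 2.55x → x* = 27.0651.
Gap = |30.5261 − 27.0651| = 3.4610.

3.46 units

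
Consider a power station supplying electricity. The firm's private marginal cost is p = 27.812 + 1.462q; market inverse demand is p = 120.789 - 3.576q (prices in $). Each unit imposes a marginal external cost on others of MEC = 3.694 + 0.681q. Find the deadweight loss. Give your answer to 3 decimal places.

Market equilibrium (private): 27.812 + 1.462q = 120.789 - 3.576q → q_m = 18.4551.
Social marginal cost = private MC + MEC = 31.506 + 2.143q.
Set SMC = demand: 31.506 + 2.143q = 120.789 - 3.576q → q* = 15.6116.
The welfare-loss triangle has base |q_m − q*| and height MEC(q_m) (the vertical gap between SMC and demand is zero at q* and MEC at q_m).
DWL = ½ × 2.8435 × 16.2620 = 23.1205.

DWL = $23.120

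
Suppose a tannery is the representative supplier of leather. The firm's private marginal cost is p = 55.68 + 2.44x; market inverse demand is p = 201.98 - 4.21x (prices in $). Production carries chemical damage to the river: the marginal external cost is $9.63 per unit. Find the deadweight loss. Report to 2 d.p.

DWL = $6.97

Market equilibrium (private): 55.68 + 2.44x = 201.98 - 4.21x → x_m = 22.0000.
Social marginal cost = private MC + MEC = 65.31 + 2.44x.
Set SMC = demand: 65.31 + 2.44x = 201.98 - 4.21x → x* = 20.5519.
The loss is the area between SMC and demand from x* to x_m; with linear curves that's a triangle of height MEC(x_m).
DWL = ½ × 1.4481 × 9.6300 = 6.9726.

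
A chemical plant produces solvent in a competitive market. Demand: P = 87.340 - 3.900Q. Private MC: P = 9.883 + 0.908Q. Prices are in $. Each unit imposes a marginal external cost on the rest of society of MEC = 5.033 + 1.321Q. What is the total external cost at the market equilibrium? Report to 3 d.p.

$252.503

Market equilibrium (private): 9.883 + 0.908Q = 87.340 - 3.900Q → Q_m = 16.1100.
Total external cost = ∫₀^{Q_m} (5.033 + 1.321Q) dQ = 5.033×16.1100 + ½×1.321×16.1100² = 252.5026.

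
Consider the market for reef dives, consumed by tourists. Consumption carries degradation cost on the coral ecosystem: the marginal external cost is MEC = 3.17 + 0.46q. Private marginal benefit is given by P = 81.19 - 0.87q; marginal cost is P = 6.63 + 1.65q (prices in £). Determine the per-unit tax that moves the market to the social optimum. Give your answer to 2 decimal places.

tax = £14.19 per unit

Social marginal benefit = demand − MEC = 78.02 - 1.33q.
Set SMB = MC: 78.02 - 1.33q = 6.63 + 1.65q → q* = 23.9564.
The Pigouvian tax equals MEC at q*: 3.17 + 0.46×23.9564 = 14.1899.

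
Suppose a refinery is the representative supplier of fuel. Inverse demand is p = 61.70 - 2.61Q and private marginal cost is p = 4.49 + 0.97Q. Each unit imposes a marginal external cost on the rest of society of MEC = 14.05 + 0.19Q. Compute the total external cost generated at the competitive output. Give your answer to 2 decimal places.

248.79

Market equilibrium (private): 4.49 + 0.97Q = 61.70 - 2.61Q → Q_m = 15.9804.
Total external cost = ∫₀^{Q_m} (14.05 + 0.19Q) dQ = 14.05×15.9804 + ½×0.19×15.9804² = 248.7851.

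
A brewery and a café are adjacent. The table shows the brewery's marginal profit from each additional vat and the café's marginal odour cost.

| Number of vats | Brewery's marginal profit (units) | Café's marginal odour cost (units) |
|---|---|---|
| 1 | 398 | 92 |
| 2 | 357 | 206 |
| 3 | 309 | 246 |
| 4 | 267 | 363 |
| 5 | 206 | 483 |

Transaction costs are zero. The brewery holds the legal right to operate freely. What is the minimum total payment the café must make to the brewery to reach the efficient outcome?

Left alone the brewery would choose level 5 (marginal profit stays positive).
Efficient level: k* = 3 (marginal profit ≥ marginal odour cost through 3).
The café must at least cover the brewery's forgone profit from cutting 5→3: 267 + 206 = 473.

473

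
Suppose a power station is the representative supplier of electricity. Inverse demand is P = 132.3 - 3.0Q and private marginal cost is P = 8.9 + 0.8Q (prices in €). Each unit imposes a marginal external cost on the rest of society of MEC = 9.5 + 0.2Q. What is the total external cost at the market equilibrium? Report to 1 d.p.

Market equilibrium (private): 8.9 + 0.8Q = 132.3 - 3.0Q → Q_m = 32.4737.
Total external cost = ∫₀^{Q_m} (9.5 + 0.2Q) dQ = 9.5×32.4737 + ½×0.2×32.4737² = 413.9543.

€414.0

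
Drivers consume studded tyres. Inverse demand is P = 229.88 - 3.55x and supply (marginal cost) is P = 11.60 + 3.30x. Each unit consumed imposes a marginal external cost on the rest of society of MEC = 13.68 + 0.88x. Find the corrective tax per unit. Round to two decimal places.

Social marginal benefit = demand − MEC = 216.20 - 4.43x.
Set SMB = MC: 216.20 - 4.43x = 11.60 + 3.30x → x* = 26.4683.
The Pigouvian tax equals MEC at x*: 13.68 + 0.88×26.4683 = 36.9721.

tax = 36.97 per unit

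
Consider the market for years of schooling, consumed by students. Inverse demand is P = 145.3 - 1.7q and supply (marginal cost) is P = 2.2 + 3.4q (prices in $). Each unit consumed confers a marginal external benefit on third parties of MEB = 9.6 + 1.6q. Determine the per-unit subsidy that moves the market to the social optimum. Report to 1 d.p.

subsidy = $79.4 per unit

Social marginal benefit = demand + MEB = 154.9 - 0.1q.
Set SMB = MC: 154.9 - 0.1q = 2.2 + 3.4q → q* = 43.6286.
The Pigouvian subsidy equals MEB at q*: 9.6 + 1.6×43.6286 = 79.4058.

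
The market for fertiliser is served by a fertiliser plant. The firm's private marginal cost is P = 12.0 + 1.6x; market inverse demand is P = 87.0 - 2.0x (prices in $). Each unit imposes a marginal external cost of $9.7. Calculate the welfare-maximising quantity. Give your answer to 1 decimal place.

Social marginal cost = private MC + MEC = 21.7 + 1.6x.
Set SMC = demand: 21.7 + 1.6x = 87.0 - 2.0x → x* = 18.1389.

x* = 18.1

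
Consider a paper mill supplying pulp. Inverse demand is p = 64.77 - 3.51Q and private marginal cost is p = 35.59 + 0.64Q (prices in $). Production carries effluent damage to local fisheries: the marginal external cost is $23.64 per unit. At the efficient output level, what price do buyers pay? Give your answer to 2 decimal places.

Social marginal cost = private MC + MEC = 59.23 + 0.64Q.
Set SMC = demand: 59.23 + 0.64Q = 64.77 - 3.51Q → Q* = 1.3349.
Consumer price on the demand curve at Q*: 64.77 − 3.51×1.3349 = 60.0845.

P = $60.08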